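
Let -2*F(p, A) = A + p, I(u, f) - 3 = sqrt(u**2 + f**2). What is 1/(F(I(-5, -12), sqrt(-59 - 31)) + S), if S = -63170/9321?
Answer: -2567711796/41853160133 + 260643123*I*sqrt(10)/41853160133 ≈ -0.06135 + 0.019693*I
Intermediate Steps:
I(u, f) = 3 + sqrt(f**2 + u**2) (I(u, f) = 3 + sqrt(u**2 + f**2) = 3 + sqrt(f**2 + u**2))
S = -63170/9321 (S = -63170*1/9321 = -63170/9321 ≈ -6.7772)
F(p, A) = -A/2 - p/2 (F(p, A) = -(A + p)/2 = -A/2 - p/2)
1/(F(I(-5, -12), sqrt(-59 - 31)) + S) = 1/((-sqrt(-59 - 31)/2 - (3 + sqrt((-12)**2 + (-5)**2))/2) - 63170/9321) = 1/((-3*I*sqrt(10)/2 - (3 + sqrt(144 + 25))/2) - 63170/9321) = 1/((-3*I*sqrt(10)/2 - (3 + sqrt(169))/2) - 63170/9321) = 1/((-3*I*sqrt(10)/2 - (3 + 13)/2) - 63170/9321) = 1/((-3*I*sqrt(10)/2 - 1/2*16) - 63170/9321) = 1/((-3*I*sqrt(10)/2 - 8) - 63170/9321) = 1/((-8 - 3*I*sqrt(10)/2) - 63170/9321) = 1/(-137738/9321 - 3*I*sqrt(10)/2)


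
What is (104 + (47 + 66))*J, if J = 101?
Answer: 21917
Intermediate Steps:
(104 + (47 + 66))*J = (104 + (47 + 66))*101 = (104 + 113)*101 = 217*101 = 21917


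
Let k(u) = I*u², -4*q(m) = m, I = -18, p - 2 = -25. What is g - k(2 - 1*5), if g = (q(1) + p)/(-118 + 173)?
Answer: 35547/220 ≈ 161.58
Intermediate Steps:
p = -23 (p = 2 - 25 = -23)
q(m) = -m/4
g = -93/220 (g = (-¼*1 - 23)/(-118 + 173) = (-¼ - 23)/55 = -93/4*1/55 = -93/220 ≈ -0.42273)
k(u) = -18*u²
g - k(2 - 1*5) = -93/220 - (-18)*(2 - 1*5)² = -93/220 - (-18)*(2 - 5)² = -93/220 - (-18)*(-3)² = -93/220 - (-18)*9 = -93/220 - 1*(-162) = -93/220 + 162 = 35547/220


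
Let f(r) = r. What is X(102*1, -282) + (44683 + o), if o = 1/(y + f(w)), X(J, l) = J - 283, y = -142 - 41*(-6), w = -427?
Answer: 14374145/323 ≈ 44502.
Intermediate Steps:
y = 104 (y = -142 + 246 = 104)
X(J, l) = -283 + J
o = -1/323 (o = 1/(104 - 427) = 1/(-323) = -1/323 ≈ -0.0030960)
X(102*1, -282) + (44683 + o) = (-283 + 102*1) + (44683 - 1/323) = (-283 + 102) + 14432608/323 = -181 + 14432608/323 = 14374145/323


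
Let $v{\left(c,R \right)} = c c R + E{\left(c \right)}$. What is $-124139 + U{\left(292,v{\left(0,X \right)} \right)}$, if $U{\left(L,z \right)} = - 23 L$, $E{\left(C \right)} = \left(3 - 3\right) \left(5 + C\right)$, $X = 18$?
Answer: $-130855$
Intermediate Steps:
$E{\left(C \right)} = 0$ ($E{\left(C \right)} = 0 \left(5 + C\right) = 0$)
$v{\left(c,R \right)} = R c^{2}$ ($v{\left(c,R \right)} = c c R + 0 = c^{2} R + 0 = R c^{2} + 0 = R c^{2}$)
$-124139 + U{\left(292,v{\left(0,X \right)} \right)} = -124139 - 6716 = -130855$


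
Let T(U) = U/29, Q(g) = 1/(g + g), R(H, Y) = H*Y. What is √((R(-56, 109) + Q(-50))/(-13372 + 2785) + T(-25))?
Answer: I*√299036001337/1023410 ≈ 0.53433*I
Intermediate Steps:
Q(g) = 1/(2*g)
T(U) = U/29 (T(U) = U*(1/29) = U/29)
√((R(-56, 109) + Q(-50))/(-13372 + 2785) + T(-25)) = √((-56*109 + (½)/(-50))/(-13372 + 2785) + (1/29)*(-25)) = √((-6104 + (½)*(-1/50))/(-10587) - 25/29) = √((-6104 - 1/100)*(-1/10587) - 25/29) = √(-610401/100*(-1/10587) - 25/29) = √(203467/352900 - 25/29) = √(-2921957/10234100) = I*√299036001337/1023410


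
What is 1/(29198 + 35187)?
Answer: 1/64385 ≈ 1.5532e-5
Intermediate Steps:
1/(29198 + 35187) = 1/64385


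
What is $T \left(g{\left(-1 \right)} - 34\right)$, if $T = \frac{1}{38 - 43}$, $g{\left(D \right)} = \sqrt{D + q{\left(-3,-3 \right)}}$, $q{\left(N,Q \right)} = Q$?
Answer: $\frac{34}{5} - \frac{2 i}{5} \approx 6.8 - 0.4 i$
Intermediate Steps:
$g{\left(D \right)} = \sqrt{-3 + D}$ ($g{\left(D \right)} = \sqrt{D - 3} = \sqrt{-3 + D}$)
$T = - \frac{1}{5}$ ($T = \frac{1}{-5} = - \frac{1}{5} \approx -0.2$)
$T \left(g{\left(-1 \right)} - 34\right) = - \frac{\sqrt{-3 - 1} - 34}{5} = - \frac{\sqrt{-4} - 34}{5} = - \frac{2 i - 34}{5} = - \frac{-34 + 2 i}{5} = \frac{34}{5} - \frac{2 i}{5}$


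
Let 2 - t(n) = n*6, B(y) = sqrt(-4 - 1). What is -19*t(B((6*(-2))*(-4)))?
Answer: -38 + 114*I*sqrt(5) ≈ -38.0 + 254.91*I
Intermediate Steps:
B(y) = I*sqrt(5) (B(y) = sqrt(-5) = I*sqrt(5))
t(n) = 2 - 6*n (t(n) = 2 - n*6 = 2 - 6*n)
-19*t(B((6*(-2))*(-4))) = -19*(2 - 6*I*sqrt(5)) = -38 + 114*I*sqrt(5)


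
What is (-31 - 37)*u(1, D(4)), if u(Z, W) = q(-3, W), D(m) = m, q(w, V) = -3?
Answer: 204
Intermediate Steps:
u(Z, W) = -3
(-31 - 37)*u(1, D(4)) = (-31 - 37)*(-3) = -68*(-3) = 204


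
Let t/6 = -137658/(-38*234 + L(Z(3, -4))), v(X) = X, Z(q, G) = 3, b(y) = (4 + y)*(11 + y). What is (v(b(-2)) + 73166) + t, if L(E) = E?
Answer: 217119508/2963 ≈ 73277.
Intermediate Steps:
t = 275316/2963 (t = 6*(-137658/(-38*234 + 3)) = 6*(-137658/(-8892 + 3)) = 6*(-137658/(-8889)) = 6*(-137658*(-1/8889)) = 6*(45886/2963) = 275316/2963 ≈ 92.918)
(v(b(-2)) + 73166) + t = ((44 + (-2)² + 15*(-2)) + 73166) + 275316/2963 = ((44 + 4 - 30) + 73166) + 275316/2963 = (18 + 73166) + 275316/2963 = 73184 + 275316/2963 = 217119508/2963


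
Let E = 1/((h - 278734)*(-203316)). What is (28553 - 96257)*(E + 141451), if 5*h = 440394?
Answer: -77339137484077473641/8075677634 ≈ -9.5768e+9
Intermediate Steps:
h = 440394/5 (h = (⅕)*440394 = 440394/5 ≈ 88079.)
E = 5/193816263216 (E = 1/((440394/5 - 278734)*(-203316)) = -1/203316/(-953276/5) = -5/953276*(-1/203316) = 5/193816263216 ≈ 2.5798e-11)
(28553 - 96257)*(E + 141451) = (28553 - 96257)*(5/193816263216 + 141451) = -67704*27415504248166421/193816263216 = -77339137484077473641/8075677634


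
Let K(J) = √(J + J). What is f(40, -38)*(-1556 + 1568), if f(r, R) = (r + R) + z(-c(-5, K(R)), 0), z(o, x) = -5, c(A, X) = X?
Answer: -36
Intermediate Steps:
K(J) = √2*√J (K(J) = √(2*J) = √2*√J)
f(r, R) = -5 + R + r (f(r, R) = (r + R) - 5 = (R + r) - 5 = -5 + R + r)
f(40, -38)*(-1556 + 1568) = (-5 - 38 + 40)*(-1556 + 1568) = -3*12 = -36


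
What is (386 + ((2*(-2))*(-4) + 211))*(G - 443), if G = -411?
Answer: -523502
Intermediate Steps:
(386 + ((2*(-2))*(-4) + 211))*(G - 443) = (386 + ((2*(-2))*(-4) + 211))*(-411 - 443) = (386 + (-4*(-4) + 211))*(-854) = (386 + (16 + 211))*(-854) = (386 + 227)*(-854) = 613*(-854) = -523502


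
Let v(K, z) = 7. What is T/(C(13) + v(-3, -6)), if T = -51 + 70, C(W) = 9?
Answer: 19/16 ≈ 1.1875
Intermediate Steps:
T = 19
T/(C(13) + v(-3, -6)) = 19/(9 + 7) = 19/16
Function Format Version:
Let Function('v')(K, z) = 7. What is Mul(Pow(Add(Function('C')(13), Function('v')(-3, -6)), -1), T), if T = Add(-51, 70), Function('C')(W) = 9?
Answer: Rational(19, 16) ≈ 1.1875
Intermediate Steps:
T = 19
Mul(Pow(Add(Function('C')(13), Function('v')(-3, -6)), -1), T) = Mul(Pow(Add(9, 7), -1), 19) = Mul(Pow(16, -1), 19) = Mul(Rational(1, 16), 19) = Rational(19, 16)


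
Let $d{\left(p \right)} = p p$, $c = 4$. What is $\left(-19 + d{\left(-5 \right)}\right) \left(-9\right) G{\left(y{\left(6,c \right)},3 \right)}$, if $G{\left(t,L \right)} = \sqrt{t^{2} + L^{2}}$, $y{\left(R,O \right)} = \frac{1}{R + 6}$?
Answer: $- \frac{9 \sqrt{1297}}{2} \approx -162.06$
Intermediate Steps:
$d{\left(p \right)} = p^{2}$
$y{\left(R,O \right)} = \frac{1}{6 + R}$
$G{\left(t,L \right)} = \sqrt{L^{2} + t^{2}}$
$\left(-19 + d{\left(-5 \right)}\right) \left(-9\right) G{\left(y{\left(6,c \right)},3 \right)} = \left(-19 + \left(-5\right)^{2}\right) \left(-9\right) \sqrt{3^{2} + \left(\frac{1}{6 + 6}\right)^{2}} = \left(-19 + 25\right) \left(-9\right) \sqrt{9 + \left(\frac{1}{12}\right)^{2}} = 6 \left(-9\right) \sqrt{9 + \left(\frac{1}{12}\right)^{2}} = - 54 \sqrt{9 + \frac{1}{144}} = - 54 \sqrt{\frac{1297}{144}} = - 54 \frac{\sqrt{1297}}{12} = - \frac{9 \sqrt{1297}}{2}$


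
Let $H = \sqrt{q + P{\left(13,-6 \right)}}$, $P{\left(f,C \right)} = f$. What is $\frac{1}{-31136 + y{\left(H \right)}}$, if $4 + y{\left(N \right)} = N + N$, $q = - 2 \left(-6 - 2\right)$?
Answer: $- \frac{7785}{242424871} - \frac{\sqrt{29}}{484849742} \approx -3.2124 \cdot 10^{-5}$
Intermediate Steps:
$q = 16$ ($q = \left(-2\right) \left(-8\right) = 16$)
$H = \sqrt{29}$ ($H = \sqrt{16 + 13} = \sqrt{29} \approx 5.3852$)
$y{\left(N \right)} = -4 + 2 N$ ($y{\left(N \right)} = -4 + \left(N + N\right) = -4 + 2 N$)
$\frac{1}{-31136 + y{\left(H \right)}} = \frac{1}{-31136 - \left(4 - 2 \sqrt{29}\right)} = \frac{1}{-31140 + 2 \sqrt{29}}$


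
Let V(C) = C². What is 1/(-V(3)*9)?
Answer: -1/81 ≈ -0.012346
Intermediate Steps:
1/(-V(3)*9) = 1/(-1*3²*9) = 1/(-1*9*9) = 1/(-9*9) = 1/(-81) = -1/81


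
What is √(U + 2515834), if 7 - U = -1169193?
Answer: √3685034 ≈ 1919.6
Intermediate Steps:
U = 1169200 (U = 7 - 1*(-1169193) = 7 + 1169193 = 1169200)
√(U + 2515834) = √(1169200 + 2515834) = √3685034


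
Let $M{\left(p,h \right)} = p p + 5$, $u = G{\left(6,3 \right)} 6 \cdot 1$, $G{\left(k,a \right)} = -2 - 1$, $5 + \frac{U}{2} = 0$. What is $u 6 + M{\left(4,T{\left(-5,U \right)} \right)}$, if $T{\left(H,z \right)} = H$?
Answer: $-87$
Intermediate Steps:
$U = -10$ ($U = -10 + 2 \cdot 0 = -10 + 0 = -10$)
$G{\left(k,a \right)} = -3$ ($G{\left(k,a \right)} = -2 - 1 = -3$)
$u = -18$ ($u = \left(-3\right) 6 \cdot 1 = \left(-18\right) 1 = -18$)
$M{\left(p,h \right)} = 5 + p^{2}$ ($M{\left(p,h \right)} = p^{2} + 5 = 5 + p^{2}$)
$u 6 + M{\left(4,T{\left(-5,U \right)} \right)} = \left(-18\right) 6 + \left(5 + 4^{2}\right) = -108 + \left(5 + 16\right) = -108 + 21 = -87$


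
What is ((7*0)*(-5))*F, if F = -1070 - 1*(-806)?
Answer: 0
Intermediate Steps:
F = -264 (F = -1070 + 806 = -264)
((7*0)*(-5))*F = ((7*0)*(-5))*(-264) = (0*(-5))*(-264) = 0*(-264) = 0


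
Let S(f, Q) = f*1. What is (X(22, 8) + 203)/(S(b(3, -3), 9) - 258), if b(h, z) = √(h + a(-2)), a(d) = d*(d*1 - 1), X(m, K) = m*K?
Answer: -379/255 ≈ -1.4863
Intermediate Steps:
X(m, K) = K*m
a(d) = d*(-1 + d) (a(d) = d*(d - 1) = d*(-1 + d))
b(h, z) = √(6 + h) (b(h, z) = √(h - 2*(-1 - 2)) = √(h - 2*(-3)) = √(h + 6) = √(6 + h))
S(f, Q) = f
(X(22, 8) + 203)/(S(b(3, -3), 9) - 258) = (8*22 + 203)/(√(6 + 3) - 258) = (176 + 203)/(√9 - 258) = 379/(3 - 258) = 379/(-255) = 379*(-1/255) = -379/255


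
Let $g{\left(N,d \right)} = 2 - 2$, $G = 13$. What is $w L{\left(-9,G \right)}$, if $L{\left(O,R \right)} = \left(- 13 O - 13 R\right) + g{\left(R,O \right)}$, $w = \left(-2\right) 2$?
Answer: $208$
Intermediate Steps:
$w = -4$
$g{\left(N,d \right)} = 0$ ($g{\left(N,d \right)} = 2 - 2 = 0$)
$L{\left(O,R \right)} = - 13 O - 13 R$ ($L{\left(O,R \right)} = \left(- 13 O - 13 R\right) + 0 = - 13 O - 13 R$)
$w L{\left(-9,G \right)} = - 4 \left(\left(-13\right) \left(-9\right) - 169\right) = - 4 \left(117 - 169\right) = \left(-4\right) \left(-52\right) = 208$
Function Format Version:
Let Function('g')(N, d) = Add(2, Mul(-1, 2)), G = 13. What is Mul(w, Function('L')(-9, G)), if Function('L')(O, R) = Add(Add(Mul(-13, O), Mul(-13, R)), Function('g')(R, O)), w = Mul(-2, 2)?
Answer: 208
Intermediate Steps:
w = -4
Function('g')(N, d) = 0 (Function('g')(N, d) = Add(2, -2) = 0)
Function('L')(O, R) = Add(Mul(-13, O), Mul(-13, R)) (Function('L')(O, R) = Add(Add(Mul(-13, O), Mul(-13, R)), 0) = Add(Mul(-13, O), Mul(-13, R)))
Mul(w, Function('L')(-9, G)) = Mul(-4, Add(Mul(-13, -9), Mul(-13, 13))) = Mul(-4, Add(117, -169)) = Mul(-4, -52) = 208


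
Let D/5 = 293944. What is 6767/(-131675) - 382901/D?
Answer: -12072816883/38705076200 ≈ -0.31192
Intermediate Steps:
D = 1469720 (D = 5*293944 = 1469720)
6767/(-131675) - 382901/D = 6767/(-131675) - 382901/1469720 = 6767*(-1/131675) - 382901*1/1469720 = -6767/131675 - 382901/1469720 = -12072816883/38705076200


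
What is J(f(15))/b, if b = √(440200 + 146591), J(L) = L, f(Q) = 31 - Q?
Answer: 16*√65199/195597 ≈ 0.020887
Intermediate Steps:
b = 3*√65199 (b = √586791 = 3*√65199 ≈ 766.02)
J(f(15))/b = (31 - 1*15)/((3*√65199)) = (31 - 15)*(√65199/195597) = 16*(√65199/195597) = 16*√65199/195597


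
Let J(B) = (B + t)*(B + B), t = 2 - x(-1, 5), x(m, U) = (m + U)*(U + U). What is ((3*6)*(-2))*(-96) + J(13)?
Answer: 2806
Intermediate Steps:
x(m, U) = 2*U*(U + m) (x(m, U) = (U + m)*(2*U) = 2*U*(U + m))
t = -38 (t = 2 - 2*5*(5 - 1) = 2 - 2*5*4 = 2 - 1*40 = 2 - 40 = -38)
J(B) = 2*B*(-38 + B) (J(B) = (B - 38)*(B + B) = (-38 + B)*(2*B) = 2*B*(-38 + B))
((3*6)*(-2))*(-96) + J(13) = ((3*6)*(-2))*(-96) + 2*13*(-38 + 13) = (18*(-2))*(-96) + 2*13*(-25) = -36*(-96) - 650 = 3456 - 650 = 2806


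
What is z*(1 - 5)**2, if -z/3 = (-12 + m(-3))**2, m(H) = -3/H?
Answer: -5808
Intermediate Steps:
z = -363 (z = -3*(-12 - 3/(-3))**2 = -3*(-12 - 3*(-1/3))**2 = -3*(-12 + 1)**2 = -3*(-11)**2 = -3*121 = -363)
z*(1 - 5)**2 = -363*(1 - 5)**2 = -363*(-4)**2 = -363*16 = -5808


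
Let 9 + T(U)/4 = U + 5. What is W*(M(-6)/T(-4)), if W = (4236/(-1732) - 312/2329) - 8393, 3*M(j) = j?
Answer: -2116645277/4033828 ≈ -524.72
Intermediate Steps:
M(j) = j/3
T(U) = -16 + 4*U (T(U) = -36 + 4*(U + 5) = -36 + 4*(5 + U) = -36 + (20 + 4*U) = -16 + 4*U)
W = -8466581108/1008457 (W = (4236*(-1/1732) - 312*1/2329) - 8393 = (-1059/433 - 312/2329) - 8393 = -2601507/1008457 - 8393 = -8466581108/1008457 ≈ -8395.6)
W*(M(-6)/T(-4)) = -8466581108*(⅓)*(-6)/(1008457*(-16 + 4*(-4))) = -(-16933162216)/(1008457*(-16 - 16)) = -(-16933162216)/(1008457*(-32)) = -(-16933162216)*(-1)/(1008457*32) = -8466581108/1008457*1/16 = -2116645277/4033828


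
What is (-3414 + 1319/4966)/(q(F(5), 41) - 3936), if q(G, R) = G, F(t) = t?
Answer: 16952605/19521346 ≈ 0.86841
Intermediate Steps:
(-3414 + 1319/4966)/(q(F(5), 41) - 3936) = (-3414 + 1319/4966)/(5 - 3936) = (-3414 + 1319*(1/4966))/(-3931) = (-3414 + 1319/4966)*(-1/3931) = -16952605/4966*(-1/3931) = 16952605/19521346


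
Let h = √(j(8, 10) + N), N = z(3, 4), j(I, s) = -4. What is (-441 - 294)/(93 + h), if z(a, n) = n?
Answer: -245/31 ≈ -7.9032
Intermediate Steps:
N = 4
h = 0 (h = √(-4 + 4) = √0 = 0)
(-441 - 294)/(93 + h) = (-441 - 294)/(93 + 0) = -735/93 = -735*1/93 = -245/31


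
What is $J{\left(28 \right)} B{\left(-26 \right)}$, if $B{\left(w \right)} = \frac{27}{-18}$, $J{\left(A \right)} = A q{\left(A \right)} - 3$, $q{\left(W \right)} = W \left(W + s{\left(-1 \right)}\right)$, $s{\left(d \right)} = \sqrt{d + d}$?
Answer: $- \frac{65847}{2} - 1176 i \sqrt{2} \approx -32924.0 - 1663.1 i$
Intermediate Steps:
$s{\left(d \right)} = \sqrt{2} \sqrt{d}$ ($s{\left(d \right)} = \sqrt{2 d} = \sqrt{2} \sqrt{d}$)
$q{\left(W \right)} = W \left(W + i \sqrt{2}\right)$ ($q{\left(W \right)} = W \left(W + \sqrt{2} \sqrt{-1}\right) = W \left(W + \sqrt{2} i\right) = W \left(W + i \sqrt{2}\right)$)
$J{\left(A \right)} = -3 + A^{2} \left(A + i \sqrt{2}\right)$ ($J{\left(A \right)} = A A \left(A + i \sqrt{2}\right) - 3 = A^{2} \left(A + i \sqrt{2}\right) - 3 = -3 + A^{2} \left(A + i \sqrt{2}\right)$)
$B{\left(w \right)} = - \frac{3}{2}$ ($B{\left(w \right)} = 27 \left(- \frac{1}{18}\right) = - \frac{3}{2}$)
$J{\left(28 \right)} B{\left(-26 \right)} = \left(-3 + 28^{2} \left(28 + i \sqrt{2}\right)\right) \left(- \frac{3}{2}\right) = \left(-3 + 784 \left(28 + i \sqrt{2}\right)\right) \left(- \frac{3}{2}\right) = \left(-3 + \left(21952 + 784 i \sqrt{2}\right)\right) \left(- \frac{3}{2}\right) = \left(21949 + 784 i \sqrt{2}\right) \left(- \frac{3}{2}\right) = - \frac{65847}{2} - 1176 i \sqrt{2}$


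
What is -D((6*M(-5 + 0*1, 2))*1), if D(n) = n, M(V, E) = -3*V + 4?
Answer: -114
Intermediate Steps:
M(V, E) = 4 - 3*V
-D((6*M(-5 + 0*1, 2))*1) = -6*(4 - 3*(-5 + 0*1)) = -6*(4 - 3*(-5 + 0)) = -6*(4 - 3*(-5)) = -6*(4 + 15) = -6*19 = -114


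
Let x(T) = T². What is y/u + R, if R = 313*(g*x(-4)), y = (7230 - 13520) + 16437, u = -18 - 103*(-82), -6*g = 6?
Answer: -42197277/8428 ≈ -5006.8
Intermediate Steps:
g = -1 (g = -⅙*6 = -1)
u = 8428 (u = -18 + 8446 = 8428)
y = 10147 (y = -6290 + 16437 = 10147)
R = -5008 (R = 313*(-1*(-4)²) = 313*(-1*16) = 313*(-16) = -5008)
y/u + R = 10147/8428 - 5008 = -42197277/8428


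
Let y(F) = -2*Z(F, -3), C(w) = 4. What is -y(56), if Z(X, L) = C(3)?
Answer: 8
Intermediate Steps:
Z(X, L) = 4
y(F) = -8 (y(F) = -2*4 = -8)
-y(56) = -1*(-8) = 8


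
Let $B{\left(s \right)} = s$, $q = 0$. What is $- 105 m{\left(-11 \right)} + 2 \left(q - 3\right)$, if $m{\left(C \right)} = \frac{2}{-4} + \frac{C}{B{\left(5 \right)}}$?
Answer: $\frac{555}{2} \approx 277.5$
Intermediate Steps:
$m{\left(C \right)} = - \frac{1}{2} + \frac{C}{5}$ ($m{\left(C \right)} = \frac{2}{-4} + \frac{C}{5} = 2 \left(- \frac{1}{4}\right) + C \frac{1}{5} = - \frac{1}{2} + \frac{C}{5}$)
$- 105 m{\left(-11 \right)} + 2 \left(q - 3\right) = - 105 \left(- \frac{1}{2} + \frac{1}{5} \left(-11\right)\right) + 2 \left(0 - 3\right) = - 105 \left(- \frac{1}{2} - \frac{11}{5}\right) + 2 \left(-3\right) = \left(-105\right) \left(- \frac{27}{10}\right) - 6 = \frac{567}{2} - 6 = \frac{555}{2}$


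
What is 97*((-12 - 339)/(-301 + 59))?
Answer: 34047/242 ≈ 140.69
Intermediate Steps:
97*((-12 - 339)/(-301 + 59)) = 97*(-351/(-242)) = 97*(-351*(-1/242)) = 97*(351/242) = 34047/242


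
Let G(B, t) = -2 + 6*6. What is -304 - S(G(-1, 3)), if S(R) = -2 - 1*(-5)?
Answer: -307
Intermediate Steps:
G(B, t) = 34 (G(B, t) = -2 + 36 = 34)
S(R) = 3 (S(R) = -2 + 5 = 3)
-304 - S(G(-1, 3)) = -304 - 1*3 = -304 - 3 = -307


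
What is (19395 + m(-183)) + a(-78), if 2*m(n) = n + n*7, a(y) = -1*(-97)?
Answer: 18760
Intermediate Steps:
a(y) = 97
m(n) = 4*n (m(n) = (n + n*7)/2 = (n + 7*n)/2 = (8*n)/2 = 4*n)
(19395 + m(-183)) + a(-78) = (19395 + 4*(-183)) + 97 = (19395 - 732) + 97 = 18663 + 97 = 18760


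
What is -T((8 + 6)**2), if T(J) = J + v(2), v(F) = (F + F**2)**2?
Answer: -232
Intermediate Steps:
T(J) = 36 + J (T(J) = J + 2**2*(1 + 2)**2 = J + 4*3**2 = J + 4*9 = J + 36 = 36 + J)
-T((8 + 6)**2) = -(36 + (8 + 6)**2) = -(36 + 14**2) = -(36 + 196) = -1*232 = -232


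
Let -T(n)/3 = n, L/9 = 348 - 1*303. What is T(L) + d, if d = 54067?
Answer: 52852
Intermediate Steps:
L = 405 (L = 9*(348 - 1*303) = 9*(348 - 303) = 9*45 = 405)
T(n) = -3*n
T(L) + d = -3*405 + 54067 = -1215 + 54067 = 52852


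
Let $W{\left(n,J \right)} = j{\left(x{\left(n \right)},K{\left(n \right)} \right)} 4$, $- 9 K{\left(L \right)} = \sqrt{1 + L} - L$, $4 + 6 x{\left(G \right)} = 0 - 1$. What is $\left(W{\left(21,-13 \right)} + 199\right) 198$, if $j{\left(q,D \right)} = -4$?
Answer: $36234$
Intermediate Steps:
$x{\left(G \right)} = - \frac{5}{6}$ ($x{\left(G \right)} = - \frac{2}{3} + \frac{0 - 1}{6} = - \frac{2}{3} + \frac{1}{6} \left(-1\right) = - \frac{2}{3} - \frac{1}{6} = - \frac{5}{6}$)
$K{\left(L \right)} = - \frac{\sqrt{1 + L}}{9} + \frac{L}{9}$ ($K{\left(L \right)} = - \frac{\sqrt{1 + L} - L}{9} = - \frac{\sqrt{1 + L}}{9} + \frac{L}{9}$)
$W{\left(n,J \right)} = -16$ ($W{\left(n,J \right)} = \left(-4\right) 4 = -16$)
$\left(W{\left(21,-13 \right)} + 199\right) 198 = \left(-16 + 199\right) 198 = 183 \cdot 198 = 36234$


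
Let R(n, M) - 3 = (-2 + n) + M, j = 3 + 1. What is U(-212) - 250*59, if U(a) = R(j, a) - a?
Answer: -14745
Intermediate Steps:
j = 4
R(n, M) = 1 + M + n (R(n, M) = 3 + ((-2 + n) + M) = 3 + (-2 + M + n) = 1 + M + n)
U(a) = 5 (U(a) = (1 + a + 4) - a = (5 + a) - a = 5)
U(-212) - 250*59 = 5 - 250*59 = 5 - 1*14750 = 5 - 14750 = -14745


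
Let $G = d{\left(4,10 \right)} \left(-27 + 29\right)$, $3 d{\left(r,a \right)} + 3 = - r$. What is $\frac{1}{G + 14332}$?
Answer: $\frac{3}{42982} \approx 6.9797 \cdot 10^{-5}$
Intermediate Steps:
$d{\left(r,a \right)} = -1 - \frac{r}{3}$ ($d{\left(r,a \right)} = -1 + \frac{\left(-1\right) r}{3} = -1 - \frac{r}{3}$)
$G = - \frac{14}{3}$ ($G = \left(-1 - \frac{4}{3}\right) \left(-27 + 29\right) = \left(-1 - \frac{4}{3}\right) 2 = \left(- \frac{7}{3}\right) 2 = - \frac{14}{3} \approx -4.6667$)
$\frac{1}{G + 14332} = \frac{1}{- \frac{14}{3} + 14332} = \frac{1}{\frac{42982}{3}} = \frac{3}{42982}$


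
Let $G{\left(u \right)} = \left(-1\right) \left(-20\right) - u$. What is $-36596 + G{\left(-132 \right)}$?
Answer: $-36444$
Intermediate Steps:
$G{\left(u \right)} = 20 - u$
$-36596 + G{\left(-132 \right)} = -36596 + \left(20 - -132\right) = -36596 + \left(20 + 132\right) = -36596 + 152 = -36444$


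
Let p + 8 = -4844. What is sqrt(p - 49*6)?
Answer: I*sqrt(5146) ≈ 71.736*I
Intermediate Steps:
p = -4852 (p = -8 - 4844 = -4852)
sqrt(p - 49*6) = sqrt(-4852 - 49*6) = sqrt(-4852 - 294) = sqrt(-5146) = I*sqrt(5146)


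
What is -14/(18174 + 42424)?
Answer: -7/30299 ≈ -0.00023103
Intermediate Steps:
-14/(18174 + 42424) = -14/60598 = (1/60598)*(-14) = -7/30299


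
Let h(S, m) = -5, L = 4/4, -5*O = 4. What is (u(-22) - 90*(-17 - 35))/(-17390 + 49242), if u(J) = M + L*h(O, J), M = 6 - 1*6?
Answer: 4675/31852 ≈ 0.14677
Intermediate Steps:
O = -⅘ (O = -⅕*4 = -⅘ ≈ -0.80000)
L = 1 (L = 4*(¼) = 1)
M = 0 (M = 6 - 6 = 0)
u(J) = -5 (u(J) = 0 + 1*(-5) = 0 - 5 = -5)
(u(-22) - 90*(-17 - 35))/(-17390 + 49242) = (-5 - 90*(-17 - 35))/(-17390 + 49242) = (-5 - 90*(-52))/31852 = (-5 + 4680)*(1/31852) = 4675*(1/31852) = 4675/31852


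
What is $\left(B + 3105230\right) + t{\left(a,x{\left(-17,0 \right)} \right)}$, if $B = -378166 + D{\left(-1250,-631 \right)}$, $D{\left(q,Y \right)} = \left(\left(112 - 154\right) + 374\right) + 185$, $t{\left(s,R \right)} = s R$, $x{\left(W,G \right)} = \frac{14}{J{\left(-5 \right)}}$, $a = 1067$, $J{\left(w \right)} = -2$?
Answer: $2720112$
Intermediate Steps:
$x{\left(W,G \right)} = -7$ ($x{\left(W,G \right)} = \frac{14}{-2} = 14 \left(- \frac{1}{2}\right) = -7$)
$t{\left(s,R \right)} = R s$
$D{\left(q,Y \right)} = 517$ ($D{\left(q,Y \right)} = \left(\left(112 - 154\right) + 374\right) + 185 = \left(-42 + 374\right) + 185 = 332 + 185 = 517$)
$B = -377649$ ($B = -378166 + 517 = -377649$)
$\left(B + 3105230\right) + t{\left(a,x{\left(-17,0 \right)} \right)} = \left(-377649 + 3105230\right) - 7469 = 2727581 - 7469 = 2720112$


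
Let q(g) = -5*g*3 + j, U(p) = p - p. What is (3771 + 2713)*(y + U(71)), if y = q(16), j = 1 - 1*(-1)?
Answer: -1543192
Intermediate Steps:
U(p) = 0
j = 2 (j = 1 + 1 = 2)
q(g) = 2 - 15*g (q(g) = -5*g*3 + 2 = -15*g + 2 = 2 - 15*g)
y = -238 (y = 2 - 15*16 = 2 - 240 = -238)
(3771 + 2713)*(y + U(71)) = (3771 + 2713)*(-238 + 0) = 6484*(-238) = -1543192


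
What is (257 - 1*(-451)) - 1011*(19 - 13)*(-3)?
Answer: 18906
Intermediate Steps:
(257 - 1*(-451)) - 1011*(19 - 13)*(-3) = (257 + 451) - 6066*(-3) = 708 - 1011*(-18) = 708 + 18198 = 18906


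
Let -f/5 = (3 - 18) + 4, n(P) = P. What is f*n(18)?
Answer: 990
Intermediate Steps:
f = 55 (f = -5*((3 - 18) + 4) = -5*(-15 + 4) = -5*(-11) = 55)
f*n(18) = 55*18 = 990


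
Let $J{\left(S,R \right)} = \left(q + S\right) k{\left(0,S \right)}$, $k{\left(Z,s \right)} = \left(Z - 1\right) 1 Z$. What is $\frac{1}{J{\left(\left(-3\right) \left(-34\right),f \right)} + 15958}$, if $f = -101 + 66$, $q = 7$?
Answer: $\frac{1}{15958} \approx 6.2665 \cdot 10^{-5}$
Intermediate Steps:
$k{\left(Z,s \right)} = Z \left(-1 + Z\right)$ ($k{\left(Z,s \right)} = \left(-1 + Z\right) 1 Z = \left(-1 + Z\right) Z = Z \left(-1 + Z\right)$)
$f = -35$
$J{\left(S,R \right)} = 0$ ($J{\left(S,R \right)} = \left(7 + S\right) 0 \left(-1 + 0\right) = \left(7 + S\right) 0 \left(-1\right) = \left(7 + S\right) 0 = 0$)
$\frac{1}{J{\left(\left(-3\right) \left(-34\right),f \right)} + 15958} = \frac{1}{0 + 15958} = \frac{1}{15958}$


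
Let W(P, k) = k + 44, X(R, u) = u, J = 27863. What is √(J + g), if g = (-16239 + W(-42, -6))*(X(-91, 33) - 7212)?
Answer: √116334842 ≈ 10786.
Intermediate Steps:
W(P, k) = 44 + k
g = 116306979 (g = (-16239 + (44 - 6))*(33 - 7212) = (-16239 + 38)*(-7179) = -16201*(-7179) = 116306979)
√(J + g) = √(27863 + 116306979) = √116334842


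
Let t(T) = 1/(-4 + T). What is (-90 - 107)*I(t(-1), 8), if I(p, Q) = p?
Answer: 197/5 ≈ 39.400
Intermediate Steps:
(-90 - 107)*I(t(-1), 8) = (-90 - 107)/(-4 - 1) = -197/(-5) = -197*(-⅕) = 197/5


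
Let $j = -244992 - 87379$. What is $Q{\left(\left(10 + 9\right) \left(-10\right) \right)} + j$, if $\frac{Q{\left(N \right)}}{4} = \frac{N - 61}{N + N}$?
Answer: $- \frac{31574994}{95} \approx -3.3237 \cdot 10^{5}$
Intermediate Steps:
$j = -332371$
$Q{\left(N \right)} = \frac{2 \left(-61 + N\right)}{N}$ ($Q{\left(N \right)} = 4 \frac{N - 61}{N + N} = 4 \frac{-61 + N}{2 N} = \frac{2 \left(-61 + N\right)}{N}$)
$Q{\left(\left(10 + 9\right) \left(-10\right) \right)} + j = \left(2 - \frac{122}{\left(10 + 9\right) \left(-10\right)}\right) - 332371 = \left(2 - \frac{122}{19 \left(-10\right)}\right) - 332371 = \left(2 - \frac{122}{-190}\right) - 332371 = \left(2 - - \frac{61}{95}\right) - 332371 = \left(2 + \frac{61}{95}\right) - 332371 = \frac{251}{95} - 332371 = - \frac{31574994}{95}$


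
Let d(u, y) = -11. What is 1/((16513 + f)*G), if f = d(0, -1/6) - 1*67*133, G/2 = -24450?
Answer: -1/371199900 ≈ -2.6940e-9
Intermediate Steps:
G = -48900 (G = 2*(-24450) = -48900)
f = -8922 (f = -11 - 1*67*133 = -11 - 67*133 = -11 - 8911 = -8922)
1/((16513 + f)*G) = 1/((16513 - 8922)*(-48900)) = -1/48900/7591 = (1/7591)*(-1/48900) = -1/371199900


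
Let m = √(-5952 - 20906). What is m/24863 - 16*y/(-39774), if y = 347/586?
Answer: 1388/5826891 + I*√26858/24863 ≈ 0.00023821 + 0.0065915*I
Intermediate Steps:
y = 347/586 (y = 347*(1/586) = 347/586 ≈ 0.59215)
m = I*√26858 (m = √(-26858) = I*√26858 ≈ 163.88*I)
m/24863 - 16*y/(-39774) = (I*√26858)/24863 - 16*347/586/(-39774) = (I*√26858)*(1/24863) - 2776/293*(-1/39774) = I*√26858/24863 + 1388/5826891 = 1388/5826891 + I*√26858/24863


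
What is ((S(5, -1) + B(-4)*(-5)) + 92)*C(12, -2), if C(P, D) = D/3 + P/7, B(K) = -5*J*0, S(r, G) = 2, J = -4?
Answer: 2068/21 ≈ 98.476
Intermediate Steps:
B(K) = 0 (B(K) = -5*(-4)*0 = 20*0 = 0)
C(P, D) = D/3 + P/7 (C(P, D) = D*(⅓) + P*(⅐) = D/3 + P/7)
((S(5, -1) + B(-4)*(-5)) + 92)*C(12, -2) = ((2 + 0*(-5)) + 92)*((⅓)*(-2) + (⅐)*12) = ((2 + 0) + 92)*(-⅔ + 12/7) = (2 + 92)*(22/21) = 94*(22/21) = 2068/21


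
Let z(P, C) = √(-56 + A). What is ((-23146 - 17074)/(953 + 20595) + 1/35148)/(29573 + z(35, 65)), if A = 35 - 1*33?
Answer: -10451327479469/165591632101203708 + 353407753*I*√6/55197210700401236 ≈ -6.3115e-5 + 1.5683e-8*I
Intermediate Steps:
A = 2 (A = 35 - 33 = 2)
z(P, C) = 3*I*√6 (z(P, C) = √(-56 + 2) = √(-54) = 3*I*√6)
((-23146 - 17074)/(953 + 20595) + 1/35148)/(29573 + z(35, 65)) = ((-23146 - 17074)/(953 + 20595) + 1/35148)/(29573 + 3*I*√6) = (-40220/21548 + 1/35148)/(29573 + 3*I*√6) = (-40220*1/21548 + 1/35148)/(29573 + 3*I*√6) = (-10055/5387 + 1/35148)/(29573 + 3*I*√6) = -353407753/(189342276*(29573 + 3*I*√6))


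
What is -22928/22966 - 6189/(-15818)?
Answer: -110269265/181638094 ≈ -0.60708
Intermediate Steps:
-22928/22966 - 6189/(-15818) = -22928*1/22966 - 6189*(-1/15818) = -11464/11483 + 6189/15818 = -110269265/181638094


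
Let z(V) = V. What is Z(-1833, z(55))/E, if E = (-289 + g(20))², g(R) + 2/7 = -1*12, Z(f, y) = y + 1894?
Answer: 95501/4447881 ≈ 0.021471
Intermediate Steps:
Z(f, y) = 1894 + y
g(R) = -86/7 (g(R) = -2/7 - 1*12 = -2/7 - 12 = -86/7)
E = 4447881/49 (E = (-289 - 86/7)² = (-2109/7)² = 4447881/49 ≈ 90773.)
Z(-1833, z(55))/E = (1894 + 55)/(4447881/49) = 1949*(49/4447881) = 95501/4447881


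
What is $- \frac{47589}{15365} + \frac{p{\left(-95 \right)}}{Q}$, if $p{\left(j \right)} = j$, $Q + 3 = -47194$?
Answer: $- \frac{2244598358}{725181905} \approx -3.0952$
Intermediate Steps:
$Q = -47197$ ($Q = -3 - 47194 = -47197$)
$- \frac{47589}{15365} + \frac{p{\left(-95 \right)}}{Q} = - \frac{47589}{15365} - \frac{95}{-47197} = \left(-47589\right) \frac{1}{15365} - - \frac{95}{47197} = - \frac{47589}{15365} + \frac{95}{47197} = - \frac{2244598358}{725181905}$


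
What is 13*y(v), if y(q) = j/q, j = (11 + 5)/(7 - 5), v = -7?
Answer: -104/7 ≈ -14.857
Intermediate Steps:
j = 8 (j = 16/2 = 16*(1/2) = 8)
y(q) = 8/q
13*y(v) = 13*(8/(-7)) = 13*(8*(-1/7)) = 13*(-8/7) = -104/7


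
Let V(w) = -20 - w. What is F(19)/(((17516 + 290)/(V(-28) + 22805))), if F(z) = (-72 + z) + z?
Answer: -387821/8903 ≈ -43.561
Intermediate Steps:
F(z) = -72 + 2*z
F(19)/(((17516 + 290)/(V(-28) + 22805))) = (-72 + 2*19)/(((17516 + 290)/((-20 - 1*(-28)) + 22805))) = (-72 + 38)/((17806/((-20 + 28) + 22805))) = -34/(17806/(8 + 22805)) = -34/(17806/22813) = -34/(17806*(1/22813)) = -34/17806/22813 = -34*22813/17806 = -387821/8903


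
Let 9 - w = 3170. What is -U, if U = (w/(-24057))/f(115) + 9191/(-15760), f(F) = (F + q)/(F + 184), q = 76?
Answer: 27336215777/72415419120 ≈ 0.37749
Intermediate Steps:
w = -3161 (w = 9 - 1*3170 = 9 - 3170 = -3161)
f(F) = (76 + F)/(184 + F) (f(F) = (F + 76)/(F + 184) = (76 + F)/(184 + F))
U = -27336215777/72415419120 (U = (-3161/(-24057))/(((76 + 115)/(184 + 115))) + 9191/(-15760) = (-3161*(-1/24057))/((191/299)) + 9191*(-1/15760) = 3161/(24057*(((1/299)*191))) - 9191/15760 = 3161/(24057*(191/299)) - 9191/15760 = (3161/24057)*(299/191) - 9191/15760 = 945139/4594887 - 9191/15760 = -27336215777/72415419120 ≈ -0.37749)
-U = -1*(-27336215777/72415419120) = 27336215777/72415419120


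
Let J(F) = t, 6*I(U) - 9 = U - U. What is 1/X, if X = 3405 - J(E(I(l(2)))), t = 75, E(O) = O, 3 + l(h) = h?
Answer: 1/3330 ≈ 0.00030030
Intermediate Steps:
l(h) = -3 + h
I(U) = 3/2 (I(U) = 3/2 + (U - U)/6 = 3/2 + (⅙)*0 = 3/2 + 0 = 3/2)
J(F) = 75
X = 3330 (X = 3405 - 1*75 = 3405 - 75 = 3330)
1/X = 1/3330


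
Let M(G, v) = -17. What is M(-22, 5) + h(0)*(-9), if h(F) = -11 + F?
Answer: 82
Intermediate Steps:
M(-22, 5) + h(0)*(-9) = -17 + (-11 + 0)*(-9) = -17 - 11*(-9) = -17 + 99 = 82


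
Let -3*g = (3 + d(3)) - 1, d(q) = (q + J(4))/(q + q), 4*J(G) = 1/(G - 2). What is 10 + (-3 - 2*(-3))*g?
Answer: 359/48 ≈ 7.4792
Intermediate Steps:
J(G) = 1/(4*(-2 + G)) (J(G) = 1/(4*(G - 2)) = 1/(4*(-2 + G)))
d(q) = (⅛ + q)/(2*q) (d(q) = (q + 1/(4*(-2 + 4)))/(q + q) = (q + (¼)/2)/((2*q)) = (q + (¼)*(½))*(1/(2*q)) = (q + ⅛)*(1/(2*q)) = (⅛ + q)*(1/(2*q)) = (⅛ + q)/(2*q))
g = -121/144 (g = -((3 + (1/16)*(1 + 8*3)/3) - 1)/3 = -((3 + (1/16)*(⅓)*(1 + 24)) - 1)/3 = -((3 + (1/16)*(⅓)*25) - 1)/3 = -((3 + 25/48) - 1)/3 = -(169/48 - 1)/3 = -⅓*121/48 = -121/144 ≈ -0.84028)
10 + (-3 - 2*(-3))*g = 10 + (-3 - 2*(-3))*(-121/144) = 10 + (-3 + 6)*(-121/144) = 10 + 3*(-121/144) = 10 - 121/48 = 359/48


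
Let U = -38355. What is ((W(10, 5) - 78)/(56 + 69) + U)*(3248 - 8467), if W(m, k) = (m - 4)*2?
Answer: 25022187579/125 ≈ 2.0018e+8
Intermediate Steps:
W(m, k) = -8 + 2*m (W(m, k) = (-4 + m)*2 = -8 + 2*m)
((W(10, 5) - 78)/(56 + 69) + U)*(3248 - 8467) = (((-8 + 2*10) - 78)/(56 + 69) - 38355)*(3248 - 8467) = (((-8 + 20) - 78)/125 - 38355)*(-5219) = ((12 - 78)*(1/125) - 38355)*(-5219) = (-66*1/125 - 38355)*(-5219) = (-66/125 - 38355)*(-5219) = -4794441/125*(-5219) = 25022187579/125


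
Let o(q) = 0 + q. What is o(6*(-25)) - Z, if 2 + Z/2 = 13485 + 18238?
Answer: -63592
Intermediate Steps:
Z = 63442 (Z = -4 + 2*(13485 + 18238) = -4 + 2*31723 = -4 + 63446 = 63442)
o(q) = q
o(6*(-25)) - Z = 6*(-25) - 1*63442 = -150 - 63442 = -63592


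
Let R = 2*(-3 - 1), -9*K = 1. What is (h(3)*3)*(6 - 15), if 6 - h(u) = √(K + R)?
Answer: -162 + 9*I*√73 ≈ -162.0 + 76.896*I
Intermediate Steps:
K = -⅑ (K = -⅑*1 = -⅑ ≈ -0.11111)
R = -8 (R = 2*(-4) = -8)
h(u) = 6 - I*√73/3 (h(u) = 6 - √(-⅑ - 8) = 6 - √(-73/9) = 6 - I*√73/3)
(h(3)*3)*(6 - 15) = ((6 - I*√73/3)*3)*(6 - 15) = (18 - I*√73)*(-9) = -162 + 9*I*√73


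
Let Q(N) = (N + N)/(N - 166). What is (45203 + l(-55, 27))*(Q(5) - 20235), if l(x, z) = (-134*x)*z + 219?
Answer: -113750916020/23 ≈ -4.9457e+9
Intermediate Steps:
Q(N) = 2*N/(-166 + N) (Q(N) = (2*N)/(-166 + N) = 2*N/(-166 + N))
l(x, z) = 219 - 134*x*z (l(x, z) = -134*x*z + 219 = 219 - 134*x*z)
(45203 + l(-55, 27))*(Q(5) - 20235) = (45203 + (219 - 134*(-55)*27))*(2*5/(-166 + 5) - 20235) = (45203 + (219 + 198990))*(2*5/(-161) - 20235) = (45203 + 199209)*(2*5*(-1/161) - 20235) = 244412*(-10/161 - 20235) = 244412*(-3257845/161) = -113750916020/23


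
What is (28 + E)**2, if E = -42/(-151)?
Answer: 18232900/22801 ≈ 799.65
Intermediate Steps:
E = 42/151 (E = -42*(-1/151) = 42/151 ≈ 0.27815)
(28 + E)**2 = (28 + 42/151)**2 = (4270/151)**2 = 18232900/22801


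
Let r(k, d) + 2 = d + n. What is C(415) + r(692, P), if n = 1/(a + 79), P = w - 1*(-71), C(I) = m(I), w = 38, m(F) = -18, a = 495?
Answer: 51087/574 ≈ 89.002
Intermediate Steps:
C(I) = -18
P = 109 (P = 38 - 1*(-71) = 38 + 71 = 109)
n = 1/574 (n = 1/(495 + 79) = 1/574 ≈ 0.0017422)
r(k, d) = -1147/574 + d (r(k, d) = -2 + (d + 1/574) = -2 + (1/574 + d) = -1147/574 + d)
C(415) + r(692, P) = -18 + (-1147/574 + 109) = -18 + 61419/574 = 51087/574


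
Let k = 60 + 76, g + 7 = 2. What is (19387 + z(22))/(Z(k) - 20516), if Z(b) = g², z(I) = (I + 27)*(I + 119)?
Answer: -26296/20491 ≈ -1.2833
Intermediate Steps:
g = -5 (g = -7 + 2 = -5)
k = 136
z(I) = (27 + I)*(119 + I)
Z(b) = 25 (Z(b) = (-5)² = 25)
(19387 + z(22))/(Z(k) - 20516) = (19387 + (3213 + 22² + 146*22))/(25 - 20516) = (19387 + (3213 + 484 + 3212))/(-20491) = (19387 + 6909)*(-1/20491) = 26296*(-1/20491) = -26296/20491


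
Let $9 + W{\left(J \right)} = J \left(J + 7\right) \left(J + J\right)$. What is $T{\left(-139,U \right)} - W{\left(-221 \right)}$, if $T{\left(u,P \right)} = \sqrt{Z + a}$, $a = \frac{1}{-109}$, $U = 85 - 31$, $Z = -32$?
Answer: $20903957 + \frac{i \sqrt{380301}}{109} \approx 2.0904 \cdot 10^{7} + 5.6577 i$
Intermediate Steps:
$U = 54$
$a = - \frac{1}{109} \approx -0.0091743$
$W{\left(J \right)} = -9 + 2 J^{2} \left(7 + J\right)$ ($W{\left(J \right)} = -9 + J \left(J + 7\right) \left(J + J\right) = -9 + J \left(7 + J\right) 2 J = -9 + 2 J^{2} \left(7 + J\right)$)
$T{\left(u,P \right)} = \frac{i \sqrt{380301}}{109}$ ($T{\left(u,P \right)} = \sqrt{-32 - \frac{1}{109}} = \sqrt{- \frac{3489}{109}} = \frac{i \sqrt{380301}}{109}$)
$T{\left(-139,U \right)} - W{\left(-221 \right)} = \frac{i \sqrt{380301}}{109} - \left(-9 + 2 \left(-221\right)^{3} + 14 \left(-221\right)^{2}\right) = \frac{i \sqrt{380301}}{109} - \left(-9 + 2 \left(-10793861\right) + 14 \cdot 48841\right) = \frac{i \sqrt{380301}}{109} - \left(-9 - 21587722 + 683774\right) = \frac{i \sqrt{380301}}{109} - -20903957 = \frac{i \sqrt{380301}}{109} + 20903957 = 20903957 + \frac{i \sqrt{380301}}{109}$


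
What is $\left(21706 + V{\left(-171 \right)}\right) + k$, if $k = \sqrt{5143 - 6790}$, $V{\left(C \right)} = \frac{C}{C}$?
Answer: $21707 + 3 i \sqrt{183} \approx 21707.0 + 40.583 i$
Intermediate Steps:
$V{\left(C \right)} = 1$
$k = 3 i \sqrt{183}$ ($k = \sqrt{-1647} = 3 i \sqrt{183} \approx 40.583 i$)
$\left(21706 + V{\left(-171 \right)}\right) + k = \left(21706 + 1\right) + 3 i \sqrt{183} = 21707 + 3 i \sqrt{183}$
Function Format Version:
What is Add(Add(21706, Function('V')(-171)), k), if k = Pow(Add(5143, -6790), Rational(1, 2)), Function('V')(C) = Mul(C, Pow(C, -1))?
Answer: Add(21707, Mul(3, I, Pow(183, Rational(1, 2)))) ≈ Add(21707., Mul(40.583, I))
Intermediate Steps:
Function('V')(C) = 1
k = Mul(3, I, Pow(183, Rational(1, 2))) (k = Pow(-1647, Rational(1, 2)) = Mul(3, I, Pow(183, Rational(1, 2))) ≈ Mul(40.583, I))
Add(Add(21706, Function('V')(-171)), k) = Add(Add(21706, 1), Mul(3, I, Pow(183, Rational(1, 2)))) = Add(21707, Mul(3, I, Pow(183, Rational(1, 2))))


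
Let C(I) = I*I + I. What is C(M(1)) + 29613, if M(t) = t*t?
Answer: 29615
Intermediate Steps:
M(t) = t²
C(I) = I + I² (C(I) = I² + I = I + I²)
C(M(1)) + 29613 = 1²*(1 + 1²) + 29613 = 1*(1 + 1) + 29613 = 1*2 + 29613 = 2 + 29613 = 29615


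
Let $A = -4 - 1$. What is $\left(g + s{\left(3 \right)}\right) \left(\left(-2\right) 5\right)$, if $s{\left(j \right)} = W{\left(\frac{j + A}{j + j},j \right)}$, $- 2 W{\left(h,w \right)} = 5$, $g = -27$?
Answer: $295$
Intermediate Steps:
$A = -5$
$W{\left(h,w \right)} = - \frac{5}{2}$ ($W{\left(h,w \right)} = \left(- \frac{1}{2}\right) 5 = - \frac{5}{2}$)
$s{\left(j \right)} = - \frac{5}{2}$
$\left(g + s{\left(3 \right)}\right) \left(\left(-2\right) 5\right) = \left(-27 - \frac{5}{2}\right) \left(\left(-2\right) 5\right) = \left(- \frac{59}{2}\right) \left(-10\right) = 295$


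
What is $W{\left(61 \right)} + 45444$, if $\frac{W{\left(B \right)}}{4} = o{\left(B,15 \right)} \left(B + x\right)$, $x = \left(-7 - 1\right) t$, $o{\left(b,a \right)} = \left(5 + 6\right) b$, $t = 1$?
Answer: $187696$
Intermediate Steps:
$o{\left(b,a \right)} = 11 b$
$x = -8$ ($x = \left(-7 - 1\right) 1 = \left(-8\right) 1 = -8$)
$W{\left(B \right)} = 44 B \left(-8 + B\right)$ ($W{\left(B \right)} = 4 \cdot 11 B \left(B - 8\right) = 4 \cdot 11 B \left(-8 + B\right) = 44 B \left(-8 + B\right)$)
$W{\left(61 \right)} + 45444 = 44 \cdot 61 \left(-8 + 61\right) + 45444 = 44 \cdot 61 \cdot 53 + 45444 = 142252 + 45444 = 187696$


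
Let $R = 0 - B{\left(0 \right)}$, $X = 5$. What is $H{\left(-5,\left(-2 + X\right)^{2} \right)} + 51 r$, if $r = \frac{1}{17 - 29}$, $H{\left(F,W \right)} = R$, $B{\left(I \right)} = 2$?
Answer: $- \frac{25}{4} \approx -6.25$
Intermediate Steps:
$R = -2$ ($R = 0 - 2 = -2$)
$H{\left(F,W \right)} = -2$
$r = - \frac{1}{12}$ ($r = \frac{1}{-12} = - \frac{1}{12} \approx -0.083333$)
$H{\left(-5,\left(-2 + X\right)^{2} \right)} + 51 r = -2 + 51 \left(- \frac{1}{12}\right) = -2 - \frac{17}{4} = - \frac{25}{4}$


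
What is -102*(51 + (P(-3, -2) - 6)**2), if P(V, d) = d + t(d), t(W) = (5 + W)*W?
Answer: -25194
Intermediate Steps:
t(W) = W*(5 + W)
P(V, d) = d + d*(5 + d)
-102*(51 + (P(-3, -2) - 6)**2) = -102*(51 + (-2*(6 - 2) - 6)**2) = -102*(51 + (-2*4 - 6)**2) = -102*(51 + (-8 - 6)**2) = -102*(51 + (-14)**2) = -102*(51 + 196) = -102*247 = -25194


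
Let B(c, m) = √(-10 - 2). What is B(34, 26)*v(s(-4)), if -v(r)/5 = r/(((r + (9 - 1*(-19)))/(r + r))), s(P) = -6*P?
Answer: -2880*I*√3/13 ≈ -383.72*I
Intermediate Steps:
B(c, m) = 2*I*√3 (B(c, m) = √(-12) = 2*I*√3)
v(r) = -10*r²/(28 + r) (v(r) = -5*r/((r + (9 - 1*(-19)))/(r + r)) = -5*r/((r + (9 + 19))/((2*r))) = -5*r/((r + 28)*(1/(2*r))) = -5*r/((28 + r)*(1/(2*r))) = -5*r/((28 + r)/(2*r)) = -5*r*2*r/(28 + r) = -10*r²/(28 + r))
B(34, 26)*v(s(-4)) = (2*I*√3)*(-10*(-6*(-4))²/(28 - 6*(-4))) = (2*I*√3)*(-10*24²/(28 + 24)) = (2*I*√3)*(-10*576/52) = (2*I*√3)*(-10*576*1/52) = (2*I*√3)*(-1440/13) = -2880*I*√3/13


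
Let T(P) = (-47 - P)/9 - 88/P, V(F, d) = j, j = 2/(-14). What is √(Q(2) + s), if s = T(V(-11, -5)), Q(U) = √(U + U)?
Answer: √270242/21 ≈ 24.755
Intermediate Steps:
j = -⅐ (j = 2*(-1/14) = -⅐ ≈ -0.14286)
V(F, d) = -⅐
T(P) = -47/9 - 88/P - P/9 (T(P) = (-47 - P)*(⅑) - 88/P = (-47/9 - P/9) - 88/P = -47/9 - 88/P - P/9)
Q(U) = √2*√U (Q(U) = √(2*U) = √2*√U)
s = 38480/63 (s = (-792 - 1*(-⅐)*(47 - ⅐))/(9*(-⅐)) = (⅑)*(-7)*(-792 - 1*(-⅐)*328/7) = (⅑)*(-7)*(-792 + 328/49) = (⅑)*(-7)*(-38480/49) = 38480/63 ≈ 610.79)
√(Q(2) + s) = √(√2*√2 + 38480/63) = √(2 + 38480/63) = √(38606/63) = √270242/21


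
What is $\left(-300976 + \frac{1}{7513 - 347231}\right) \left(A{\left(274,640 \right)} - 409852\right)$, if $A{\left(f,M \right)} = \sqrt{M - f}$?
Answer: $\frac{20953061502252094}{169859} - \frac{102246964769 \sqrt{366}}{339718} \approx 1.2335 \cdot 10^{11}$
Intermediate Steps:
$\left(-300976 + \frac{1}{7513 - 347231}\right) \left(A{\left(274,640 \right)} - 409852\right) = \left(-300976 + \frac{1}{7513 - 347231}\right) \left(\sqrt{640 - 274} - 409852\right) = \left(-300976 + \frac{1}{-339718}\right) \left(\sqrt{640 - 274} - 409852\right) = \left(-300976 - \frac{1}{339718}\right) \left(\sqrt{366} - 409852\right) = - \frac{102246964769 \left(-409852 + \sqrt{366}\right)}{339718} = \frac{20953061502252094}{169859} - \frac{102246964769 \sqrt{366}}{339718}$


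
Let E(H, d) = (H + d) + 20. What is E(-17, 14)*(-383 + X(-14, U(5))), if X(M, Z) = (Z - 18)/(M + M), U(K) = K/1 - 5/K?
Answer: -13005/2 ≈ -6502.5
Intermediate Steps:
U(K) = K - 5/K (U(K) = K*1 - 5/K = K - 5/K)
E(H, d) = 20 + H + d
X(M, Z) = (-18 + Z)/(2*M) (X(M, Z) = (-18 + Z)/((2*M)) = (-18 + Z)*(1/(2*M)) = (-18 + Z)/(2*M))
E(-17, 14)*(-383 + X(-14, U(5))) = (20 - 17 + 14)*(-383 + (1/2)*(-18 + (5 - 5/5))/(-14)) = 17*(-383 + (1/2)*(-1/14)*(-18 + (5 - 5*1/5))) = 17*(-383 + (1/2)*(-1/14)*(-18 + (5 - 1))) = 17*(-383 + (1/2)*(-1/14)*(-18 + 4)) = 17*(-383 + (1/2)*(-1/14)*(-14)) = 17*(-383 + 1/2) = 17*(-765/2) = -13005/2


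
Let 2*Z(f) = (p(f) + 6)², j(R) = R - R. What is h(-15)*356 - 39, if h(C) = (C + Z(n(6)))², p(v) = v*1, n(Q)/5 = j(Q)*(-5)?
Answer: 3165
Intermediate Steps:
j(R) = 0
n(Q) = 0 (n(Q) = 5*(0*(-5)) = 5*0 = 0)
p(v) = v
Z(f) = (6 + f)²/2 (Z(f) = (f + 6)²/2 = (6 + f)²/2)
h(C) = (18 + C)² (h(C) = (C + (6 + 0)²/2)² = (C + (½)*6²)² = (C + (½)*36)² = (C + 18)² = (18 + C)²)
h(-15)*356 - 39 = (18 - 15)²*356 - 39 = 3²*356 - 39 = 9*356 - 39 = 3204 - 39 = 3165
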